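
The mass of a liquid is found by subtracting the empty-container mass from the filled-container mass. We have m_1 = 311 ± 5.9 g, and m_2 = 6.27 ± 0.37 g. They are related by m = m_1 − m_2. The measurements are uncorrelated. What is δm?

Absolute uncertainties add in quadrature for a linear combination:
  (δm_1)² = 34.8;  (δm_2)² = 0.137
δm = √(34.9) = 5.91 g

5.91 g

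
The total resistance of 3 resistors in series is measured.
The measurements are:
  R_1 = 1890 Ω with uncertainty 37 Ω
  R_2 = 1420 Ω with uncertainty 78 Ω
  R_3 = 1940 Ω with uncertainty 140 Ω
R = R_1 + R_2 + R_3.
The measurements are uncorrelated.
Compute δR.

164 Ω

Absolute uncertainties add in quadrature for a linear combination:
  (δR_1)² = 1370;  (δR_2)² = 6080;  (δR_3)² = 19600
δR = √(27100) = 164 Ω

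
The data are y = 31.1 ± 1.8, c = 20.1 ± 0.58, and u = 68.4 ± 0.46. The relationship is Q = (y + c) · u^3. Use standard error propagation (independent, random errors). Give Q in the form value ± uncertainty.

(1.64 ± 0.0690) × 10^7

Let w = y + c = 51.2. δw = √(δy² + δc²) = √(3.24 + 0.336) = 1.89, so δw/w = 0.0369.
Q is then a monomial in w, u:
δQ/Q = √((δw/w)² + (3·δu/u)²) = √(0.00136 + 0.000407) = 0.0421
Q = 1.64e+07, so δQ = 0.0421 × 1.64e+07 = 6.9e+05.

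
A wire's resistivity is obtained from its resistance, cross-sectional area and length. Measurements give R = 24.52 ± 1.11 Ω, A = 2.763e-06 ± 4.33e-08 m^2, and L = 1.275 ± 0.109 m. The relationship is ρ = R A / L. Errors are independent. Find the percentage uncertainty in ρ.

9.80%

Products/powers → add relative errors in quadrature, weighted by exponent:
  (1·δR/R)² = (1×0.0453)² = 0.00205;  (1·δA/A)² = (1×0.0157)² = 0.000246;  (-1·δL/L)² = (-1×0.0855)² = 0.00731
δρ/ρ = √(0.00960) = 0.0980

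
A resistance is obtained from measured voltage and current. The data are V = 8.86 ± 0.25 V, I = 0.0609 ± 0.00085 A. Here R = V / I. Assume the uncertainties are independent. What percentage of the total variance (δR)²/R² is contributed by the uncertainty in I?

19.7%

(δR/R)² = (1·δV/V)² + (-1·δI/I)²
  V term: (1×0.0282)² = 0.000796
  I term: (-1×0.0140)² = 0.000195
Total = 0.000991. Share from I = 0.000195/0.000991 = 0.197.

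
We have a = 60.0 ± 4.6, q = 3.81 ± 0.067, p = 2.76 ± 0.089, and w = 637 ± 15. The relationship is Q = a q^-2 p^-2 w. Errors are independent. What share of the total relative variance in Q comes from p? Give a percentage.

35.2%

(δQ/Q)² = (1·δa/a)² + (-2·δq/q)² + (-2·δp/p)² + (1·δw/w)²
  a term: (1×0.0767)² = 0.00588
  q term: (-2×0.0176)² = 0.00124
  p term: (-2×0.0322)² = 0.00416
  w term: (1×0.0235)² = 0.000555
Total = 0.0118. Share from p = 0.00416/0.0118 = 0.352.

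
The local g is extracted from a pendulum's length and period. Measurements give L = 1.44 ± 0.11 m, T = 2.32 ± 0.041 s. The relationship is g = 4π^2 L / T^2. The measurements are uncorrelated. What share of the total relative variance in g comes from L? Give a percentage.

(δg/g)² = (1·δL/L)² + (-2·δT/T)²
  L term: (1×0.0764)² = 0.00584
  T term: (-2×0.0177)² = 0.00125
Total = 0.00708. Share from L = 0.00584/0.00708 = 0.824.

82.4%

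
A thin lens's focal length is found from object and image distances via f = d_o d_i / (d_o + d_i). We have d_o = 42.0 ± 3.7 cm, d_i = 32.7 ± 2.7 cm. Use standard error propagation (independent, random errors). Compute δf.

∂f/∂d_o = (d_i/(d_o+d_i))² = 0.192;  ∂f/∂d_i = (d_o/(d_o+d_i))² = 0.316
δf = √((∂f/∂d_o · δd_o)² + (∂f/∂d_i · δd_i)²) = √(0.503 + 0.729) = 1.11 cm

1.11 cm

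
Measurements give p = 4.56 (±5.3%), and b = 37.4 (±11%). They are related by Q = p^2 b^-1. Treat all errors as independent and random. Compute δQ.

0.0849

Each factor contributes (exponent × relative error)² to (δQ/Q)²:
  (2·δp/p)² = (2×0.0530)² = 0.0112;  (-1·δb/b)² = (-1×0.110)² = 0.0121
δQ/Q = √(0.0233) = 0.153
Q = 0.556, so δQ = 0.153 × 0.556 = 0.0849.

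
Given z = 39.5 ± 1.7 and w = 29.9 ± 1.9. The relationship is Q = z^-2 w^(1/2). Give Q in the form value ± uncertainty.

Relative error in a monomial: (δQ/Q)² = Σ (nᵢ · δxᵢ/xᵢ)².
  (-2·δz/z)² = (-2×0.0430)² = 0.00741;  (½·δw/w)² = (0.5×0.0635)² = 0.00101
δQ/Q = √(0.00842) = 0.0918
Q = 0.00350, so δQ = 0.0918 × 0.00350 = 0.000322.

0.00350 ± 0.000322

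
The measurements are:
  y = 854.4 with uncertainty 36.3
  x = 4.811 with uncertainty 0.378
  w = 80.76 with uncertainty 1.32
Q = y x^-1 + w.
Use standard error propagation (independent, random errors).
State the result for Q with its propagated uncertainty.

258.4 ± 15.9

Let p = y·x^-1 = 177.6. δp/p = √((1·δy/y)² + (-1·δx/x)²) = √(0.00181 + 0.00617) = 0.0893, so δp = 15.9.
Q = p + w: δQ = √(δp² + δw²) = √(252 + 1.74) = 15.9
Q = 258.4.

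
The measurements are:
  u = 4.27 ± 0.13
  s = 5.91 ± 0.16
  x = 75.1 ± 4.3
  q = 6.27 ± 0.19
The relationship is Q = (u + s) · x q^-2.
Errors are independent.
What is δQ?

Let w = u + s = 10.2. δw = √(δu² + δs²) = √(0.0169 + 0.0256) = 0.206, so δw/w = 0.0203.
Q is then a monomial in w, x, q:
δQ/Q = √((δw/w)² + (1·δx/x)² + (-2·δq/q)²) = √(0.000410 + 0.00328 + 0.00367) = 0.0858
Q = 19.4, so δQ = 0.0858 × 19.4 = 1.67.

1.67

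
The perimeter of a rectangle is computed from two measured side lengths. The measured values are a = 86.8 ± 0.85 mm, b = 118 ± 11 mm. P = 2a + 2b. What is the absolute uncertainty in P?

P is a linear combination, so absolute uncertainties add in quadrature:
  (2·δa)² = 2.89;  (2·δb)² = 484
δP = √(487) = 22.1 mm

22.1 mm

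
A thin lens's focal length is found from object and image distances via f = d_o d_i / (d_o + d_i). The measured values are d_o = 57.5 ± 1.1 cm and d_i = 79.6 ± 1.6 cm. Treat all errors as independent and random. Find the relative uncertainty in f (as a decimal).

∂f/∂d_o = (d_i/(d_o+d_i))² = 0.337;  ∂f/∂d_i = (d_o/(d_o+d_i))² = 0.176
δf = √((∂f/∂d_o · δd_o)² + (∂f/∂d_i · δd_i)²) = √(0.137 + 0.0792) = 0.466 cm
f = 33.4 cm, so δf/f = 0.466/33.4 = 0.0139.

0.0139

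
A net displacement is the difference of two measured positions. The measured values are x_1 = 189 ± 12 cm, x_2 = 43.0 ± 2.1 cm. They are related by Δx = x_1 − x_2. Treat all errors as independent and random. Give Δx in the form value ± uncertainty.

Sums and differences: (δΔx)² = Σ (cᵢ δxᵢ)².
  (δx_1)² = 144;  (δx_2)² = 4.41
δΔx = √(148) = 12.2 cm
Δx = 146 cm.

146 ± 12.2 cm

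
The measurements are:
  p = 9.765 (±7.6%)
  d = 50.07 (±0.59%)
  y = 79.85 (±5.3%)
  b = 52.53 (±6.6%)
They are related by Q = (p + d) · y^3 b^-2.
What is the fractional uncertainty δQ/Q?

0.207

Let u = p + d = 59.84. δu = √(δp² + δd²) = √(0.551 + 0.0873) = 0.799, so δu/u = 0.0133.
Q is then a monomial in u, y, b:
δQ/Q = √((δu/u)² + (3·δy/y)² + (-2·δb/b)²) = √(0.000178 + 0.0253 + 0.0174) = 0.207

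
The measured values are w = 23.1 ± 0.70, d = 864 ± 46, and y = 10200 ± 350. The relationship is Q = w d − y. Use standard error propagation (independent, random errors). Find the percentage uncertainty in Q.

13.0%

Let p = w·d = 20000. δp/p = √((1·δw/w)² + (1·δd/d)²) = √(0.000918 + 0.00283) = 0.0613, so δp = 1220.
Q = p − y: δQ = √(δp² + δy²) = √(1.49e+06 + 1.22e+05) = 1270
Q = 9760, so δQ/Q = 1270/9760 = 0.130.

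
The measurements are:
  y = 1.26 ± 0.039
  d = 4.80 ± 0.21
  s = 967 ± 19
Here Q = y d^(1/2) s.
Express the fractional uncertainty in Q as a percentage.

Products/powers → add relative errors in quadrature, weighted by exponent:
  (1·δy/y)² = (1×0.0310)² = 0.000958;  (½·δd/d)² = (0.5×0.0437)² = 0.000479;  (1·δs/s)² = (1×0.0196)² = 0.000386
δQ/Q = √(0.00182) = 0.0427

4.27%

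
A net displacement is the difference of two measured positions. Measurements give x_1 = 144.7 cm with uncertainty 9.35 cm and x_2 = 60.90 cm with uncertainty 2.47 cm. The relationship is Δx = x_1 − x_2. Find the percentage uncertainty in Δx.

11.5%

Δx is a linear combination, so absolute uncertainties add in quadrature:
  (δx_1)² = 87.4;  (δx_2)² = 6.10
δΔx = √(93.5) = 9.67 cm
Δx = 83.80 cm, so δΔx/Δx = 9.67/83.80 = 0.115.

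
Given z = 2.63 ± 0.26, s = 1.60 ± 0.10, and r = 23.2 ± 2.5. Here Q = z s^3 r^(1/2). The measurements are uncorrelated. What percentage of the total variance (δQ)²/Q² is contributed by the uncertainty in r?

(δQ/Q)² = (1·δz/z)² + (3·δs/s)² + (½·δr/r)²
  z term: (1×0.0989)² = 0.00977
  s term: (3×0.0625)² = 0.0352
  r term: (0.5×0.108)² = 0.00290
Total = 0.0478. Share from r = 0.00290/0.0478 = 0.0607.

6.07%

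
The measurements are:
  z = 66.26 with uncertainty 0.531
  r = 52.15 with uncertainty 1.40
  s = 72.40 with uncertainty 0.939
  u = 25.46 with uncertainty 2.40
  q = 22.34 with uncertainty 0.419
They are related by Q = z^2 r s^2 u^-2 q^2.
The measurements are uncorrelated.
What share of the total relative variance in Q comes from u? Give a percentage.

92.1%

(δQ/Q)² = (2·δz/z)² + (1·δr/r)² + (2·δs/s)² + (-2·δu/u)² + (2·δq/q)²
  z term: (2×0.00801)² = 0.000257
  r term: (1×0.0268)² = 0.000721
  s term: (2×0.0130)² = 0.000673
  u term: (-2×0.0943)² = 0.0355
  q term: (2×0.0188)² = 0.00141
Total = 0.0386. Share from u = 0.0355/0.0386 = 0.921.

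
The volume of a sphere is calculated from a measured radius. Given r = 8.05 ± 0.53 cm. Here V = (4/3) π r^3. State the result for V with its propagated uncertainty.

2190 ± 432 cm^3

V is a product of powers, so relative uncertainties combine in quadrature:
  (3·δr/r)² = (3×0.0658)² = 0.0390
δV/V = √(0.0390) = 0.198
V = 2190 cm^3, so δV = 0.198 × 2190 = 432 cm^3.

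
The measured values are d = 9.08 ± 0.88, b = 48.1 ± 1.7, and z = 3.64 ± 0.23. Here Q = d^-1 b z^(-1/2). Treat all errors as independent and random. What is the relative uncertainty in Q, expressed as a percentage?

For a monomial Q ∝ d^-1, b, z^(-1/2), fractional errors add in quadrature:
  (-1·δd/d)² = (-1×0.0969)² = 0.00939;  (1·δb/b)² = (1×0.0353)² = 0.00125;  (−½·δz/z)² = (-0.5×0.0632)² = 0.000998
δQ/Q = √(0.0116) = 0.108

10.8%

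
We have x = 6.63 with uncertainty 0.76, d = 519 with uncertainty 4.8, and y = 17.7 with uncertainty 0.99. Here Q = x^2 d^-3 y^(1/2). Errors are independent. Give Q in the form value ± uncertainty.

(1.32 ± 0.308) × 10^-6

Products/powers → add relative errors in quadrature, weighted by exponent:
  (2·δx/x)² = (2×0.115)² = 0.0526;  (-3·δd/d)² = (-3×0.00925)² = 0.000770;  (½·δy/y)² = (0.5×0.0559)² = 0.000782
δQ/Q = √(0.0541) = 0.233
Q = 1.32e-06, so δQ = 0.233 × 1.32e-06 = 3.08e-07.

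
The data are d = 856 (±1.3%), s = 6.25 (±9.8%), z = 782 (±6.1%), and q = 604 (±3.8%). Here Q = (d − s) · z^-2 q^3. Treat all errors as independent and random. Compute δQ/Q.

0.167

Let u = d − s = 850. δu = √(δd² + δs²) = √(124 + 0.375) = 11.1, so δu/u = 0.0131.
Q is then a monomial in u, z, q:
δQ/Q = √((δu/u)² + (-2·δz/z)² + (3·δq/q)²) = √(0.000172 + 0.0149 + 0.0130) = 0.167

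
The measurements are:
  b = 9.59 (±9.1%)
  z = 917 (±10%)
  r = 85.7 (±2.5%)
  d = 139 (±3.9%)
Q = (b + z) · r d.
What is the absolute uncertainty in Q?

1.21e+06

Let u = b + z = 927. δu = √(δb² + δz²) = √(0.762 + 8410) = 91.7, so δu/u = 0.0990.
Q is then a monomial in u, r, d:
δQ/Q = √((δu/u)² + (1·δr/r)² + (1·δd/d)²) = √(0.00979 + 0.000625 + 0.00152) = 0.109
Q = 1.1e+07, so δQ = 0.109 × 1.1e+07 = 1.21e+06.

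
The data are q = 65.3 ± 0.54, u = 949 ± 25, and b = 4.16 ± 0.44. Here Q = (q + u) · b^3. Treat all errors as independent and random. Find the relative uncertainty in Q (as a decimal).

Let w = q + u = 1010. δw = √(δq² + δu²) = √(0.292 + 625) = 25.0, so δw/w = 0.0247.
Q is then a monomial in w, b:
δQ/Q = √((δw/w)² + (3·δb/b)²) = √(0.000608 + 0.101) = 0.318

0.318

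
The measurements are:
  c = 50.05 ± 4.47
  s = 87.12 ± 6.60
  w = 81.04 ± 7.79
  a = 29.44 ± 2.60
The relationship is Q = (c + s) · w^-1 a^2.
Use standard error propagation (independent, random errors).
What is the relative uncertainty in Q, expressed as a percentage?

Let u = c + s = 137.2. δu = √(δc² + δs²) = √(20.0 + 43.6) = 7.97, so δu/u = 0.0581.
Q is then a monomial in u, w, a:
δQ/Q = √((δu/u)² + (-1·δw/w)² + (2·δa/a)²) = √(0.00338 + 0.00924 + 0.0312) = 0.209

20.9%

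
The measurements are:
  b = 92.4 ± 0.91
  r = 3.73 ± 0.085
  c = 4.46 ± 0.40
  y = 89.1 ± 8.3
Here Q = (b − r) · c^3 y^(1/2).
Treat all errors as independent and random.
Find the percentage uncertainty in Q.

27.3%

Let u = b − r = 88.7. δu = √(δb² + δr²) = √(0.828 + 0.00723) = 0.914, so δu/u = 0.0103.
Q is then a monomial in u, c, y:
δQ/Q = √((δu/u)² + (3·δc/c)² + (½·δy/y)²) = √(0.000106 + 0.0724 + 0.00217) = 0.273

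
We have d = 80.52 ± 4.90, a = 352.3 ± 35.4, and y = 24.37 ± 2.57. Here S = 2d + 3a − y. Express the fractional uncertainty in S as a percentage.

8.94%

S is a linear combination, so absolute uncertainties add in quadrature:
  (2·δd)² = 96.0;  (3·δa)² = 11300;  (δy)² = 6.60
δS = √(11400) = 107
S = 1194, so δS/S = 107/1194 = 0.0894.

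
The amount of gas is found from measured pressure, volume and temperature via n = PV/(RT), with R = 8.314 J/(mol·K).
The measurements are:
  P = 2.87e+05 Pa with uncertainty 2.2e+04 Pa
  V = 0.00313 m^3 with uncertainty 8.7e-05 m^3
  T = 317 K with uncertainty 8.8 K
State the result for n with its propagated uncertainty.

0.341 ± 0.0294 mol

Each factor contributes (exponent × relative error)² to (δn/n)²:
  (1·δP/P)² = (1×0.0767)² = 0.00588;  (1·δV/V)² = (1×0.0278)² = 0.000773;  (-1·δT/T)² = (-1×0.0278)² = 0.000771
δn/n = √(0.00742) = 0.0861
n = 0.341 mol, so δn = 0.0861 × 0.341 = 0.0294 mol.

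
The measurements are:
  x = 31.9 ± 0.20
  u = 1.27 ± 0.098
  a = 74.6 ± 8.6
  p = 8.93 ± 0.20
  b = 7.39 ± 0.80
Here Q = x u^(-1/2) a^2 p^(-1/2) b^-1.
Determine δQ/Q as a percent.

For a monomial Q ∝ x, u^(-1/2), a^2, p^(-1/2), b^-1, fractional errors add in quadrature:
  (1·δx/x)² = (1×0.00627)² = 3.93e-05;  (−½·δu/u)² = (-0.5×0.0772)² = 0.00149;  (2·δa/a)² = (2×0.115)² = 0.0532;  (−½·δp/p)² = (-0.5×0.0224)² = 0.000125;  (-1·δb/b)² = (-1×0.108)² = 0.0117
δQ/Q = √(0.0665) = 0.258

25.8%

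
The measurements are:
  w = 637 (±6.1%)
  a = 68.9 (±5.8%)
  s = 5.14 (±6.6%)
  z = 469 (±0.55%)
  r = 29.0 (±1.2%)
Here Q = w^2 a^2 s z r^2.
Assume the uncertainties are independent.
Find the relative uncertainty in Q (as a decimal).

Each factor contributes (exponent × relative error)² to (δQ/Q)²:
  (2·δw/w)² = (2×0.0610)² = 0.0149;  (2·δa/a)² = (2×0.0580)² = 0.0135;  (1·δs/s)² = (1×0.0660)² = 0.00436;  (1·δz/z)² = (1×0.00550)² = 3.03e-05;  (2·δr/r)² = (2×0.0120)² = 0.000576
δQ/Q = √(0.0333) = 0.182

0.182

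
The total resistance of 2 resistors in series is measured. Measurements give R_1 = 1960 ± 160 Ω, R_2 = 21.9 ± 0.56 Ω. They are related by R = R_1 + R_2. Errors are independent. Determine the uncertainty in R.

Sums and differences: (δR)² = Σ (cᵢ δxᵢ)².
  (δR_1)² = 25600;  (δR_2)² = 0.314
δR = √(25600) = 160 Ω

160 Ω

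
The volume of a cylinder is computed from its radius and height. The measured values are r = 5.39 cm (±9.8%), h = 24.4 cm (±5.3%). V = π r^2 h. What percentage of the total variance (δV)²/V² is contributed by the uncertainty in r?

(δV/V)² = (2·δr/r)² + (1·δh/h)²
  r term: (2×0.0980)² = 0.0384
  h term: (1×0.0530)² = 0.00281
Total = 0.0412. Share from r = 0.0384/0.0412 = 0.932.

93.2%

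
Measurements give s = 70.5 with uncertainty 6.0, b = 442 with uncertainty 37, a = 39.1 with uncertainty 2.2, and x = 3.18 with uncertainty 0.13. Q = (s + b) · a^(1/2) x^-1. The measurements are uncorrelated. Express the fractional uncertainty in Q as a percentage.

Let u = s + b = 512. δu = √(δs² + δb²) = √(36.0 + 1370) = 37.5, so δu/u = 0.0731.
Q is then a monomial in u, a, x:
δQ/Q = √((δu/u)² + (½·δa/a)² + (-1·δx/x)²) = √(0.00535 + 0.000791 + 0.00167) = 0.0884

8.84%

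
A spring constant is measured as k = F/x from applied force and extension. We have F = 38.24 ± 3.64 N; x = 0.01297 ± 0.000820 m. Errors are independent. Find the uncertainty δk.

For a monomial k ∝ F, x^-1, fractional errors add in quadrature:
  (1·δF/F)² = (1×0.0952)² = 0.00906;  (-1·δx/x)² = (-1×0.0632)² = 0.00400
δk/k = √(0.0131) = 0.114
k = 2948 N/m, so δk = 0.114 × 2948 = 337 N/m.

337 N/m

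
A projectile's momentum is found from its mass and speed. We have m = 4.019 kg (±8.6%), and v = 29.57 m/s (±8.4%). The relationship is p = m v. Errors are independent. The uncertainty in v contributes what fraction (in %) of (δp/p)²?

(δp/p)² = (1·δm/m)² + (1·δv/v)²
  m term: (1×0.0860)² = 0.00740
  v term: (1×0.0840)² = 0.00706
Total = 0.0145. Share from v = 0.00706/0.0145 = 0.488.

48.8%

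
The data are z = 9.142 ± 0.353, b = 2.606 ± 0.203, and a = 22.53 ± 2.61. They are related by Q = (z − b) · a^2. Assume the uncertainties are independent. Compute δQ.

Let u = z − b = 6.536. δu = √(δz² + δb²) = √(0.125 + 0.0412) = 0.407, so δu/u = 0.0623.
Q is then a monomial in u, a:
δQ/Q = √((δu/u)² + (2·δa/a)²) = √(0.00388 + 0.0537) = 0.240
Q = 3318, so δQ = 0.240 × 3318 = 796.

796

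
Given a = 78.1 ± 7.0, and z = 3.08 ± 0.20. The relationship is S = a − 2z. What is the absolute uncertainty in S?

7.01

For a sum/difference, combine absolute errors in quadrature:
  (δa)² = 49.0;  (2·δz)² = 0.160
δS = √(49.2) = 7.01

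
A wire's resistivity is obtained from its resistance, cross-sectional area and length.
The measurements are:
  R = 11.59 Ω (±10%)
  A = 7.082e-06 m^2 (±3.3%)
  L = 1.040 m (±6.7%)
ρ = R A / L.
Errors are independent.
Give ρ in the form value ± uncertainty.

(7.892 ± 0.985) × 10^-5 Ω·m

Each factor contributes (exponent × relative error)² to (δρ/ρ)²:
  (1·δR/R)² = (1×0.100)² = 0.0100;  (1·δA/A)² = (1×0.0330)² = 0.00109;  (-1·δL/L)² = (-1×0.0670)² = 0.00449
δρ/ρ = √(0.0156) = 0.125
ρ = 7.892e-05 Ω·m, so δρ = 0.125 × 7.892e-05 = 9.85e-06 Ω·m.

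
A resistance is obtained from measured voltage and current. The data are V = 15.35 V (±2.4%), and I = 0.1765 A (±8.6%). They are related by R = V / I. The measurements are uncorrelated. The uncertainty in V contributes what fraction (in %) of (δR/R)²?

7.23%

(δR/R)² = (1·δV/V)² + (-1·δI/I)²
  V term: (1×0.0240)² = 0.000576
  I term: (-1×0.0860)² = 0.00740
Total = 0.00797. Share from V = 0.000576/0.00797 = 0.0723.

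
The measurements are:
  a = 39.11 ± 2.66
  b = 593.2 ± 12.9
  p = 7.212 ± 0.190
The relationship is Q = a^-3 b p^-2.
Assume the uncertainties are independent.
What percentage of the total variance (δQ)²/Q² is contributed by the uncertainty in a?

(δQ/Q)² = (-3·δa/a)² + (1·δb/b)² + (-2·δp/p)²
  a term: (-3×0.0680)² = 0.0416
  b term: (1×0.0217)² = 0.000473
  p term: (-2×0.0263)² = 0.00278
Total = 0.0449. Share from a = 0.0416/0.0449 = 0.928.

92.8%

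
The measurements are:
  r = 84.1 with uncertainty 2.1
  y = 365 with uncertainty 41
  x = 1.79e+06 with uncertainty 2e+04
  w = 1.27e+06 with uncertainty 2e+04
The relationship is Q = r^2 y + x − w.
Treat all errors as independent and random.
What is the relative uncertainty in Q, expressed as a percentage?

Let p = r^2·y = 2.58e+06. δp/p = √((2·δr/r)² + (1·δy/y)²) = √(0.00249 + 0.0126) = 0.123, so δp = 3.17e+05.
Q = p + x − w: δQ = √(δp² + δx² + δw²) = √(1.01e+11 + 4e+08 + 4e+08) = 3.19e+05
Q = 3.1e+06, so δQ/Q = 3.19e+05/3.1e+06 = 0.103.

10.3%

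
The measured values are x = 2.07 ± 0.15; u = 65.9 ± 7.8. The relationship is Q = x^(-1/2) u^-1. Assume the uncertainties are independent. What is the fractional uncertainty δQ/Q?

0.124

Relative error in a monomial: (δQ/Q)² = Σ (nᵢ · δxᵢ/xᵢ)².
  (−½·δx/x)² = (-0.5×0.0725)² = 0.00131;  (-1·δu/u)² = (-1×0.118)² = 0.0140
δQ/Q = √(0.0153) = 0.124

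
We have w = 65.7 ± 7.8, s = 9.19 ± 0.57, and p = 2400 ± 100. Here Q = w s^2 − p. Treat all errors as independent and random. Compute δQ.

958

Let h = w·s^2 = 5550. δh/h = √((1·δw/w)² + (2·δs/s)²) = √(0.0141 + 0.0154) = 0.172, so δh = 953.
Q = h − p: δQ = √(δh² + δp²) = √(9.08e+05 + 10000) = 958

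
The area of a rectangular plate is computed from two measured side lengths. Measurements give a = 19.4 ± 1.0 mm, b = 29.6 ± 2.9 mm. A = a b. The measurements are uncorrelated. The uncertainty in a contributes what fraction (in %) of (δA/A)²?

(δA/A)² = (1·δa/a)² + (1·δb/b)²
  a term: (1×0.0515)² = 0.00266
  b term: (1×0.0980)² = 0.00960
Total = 0.0123. Share from a = 0.00266/0.0123 = 0.217.

21.7%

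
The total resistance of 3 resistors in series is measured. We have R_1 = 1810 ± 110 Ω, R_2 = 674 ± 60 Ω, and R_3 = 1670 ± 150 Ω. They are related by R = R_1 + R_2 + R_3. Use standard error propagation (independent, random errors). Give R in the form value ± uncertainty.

4150 ± 195 Ω

Absolute uncertainties add in quadrature for a linear combination:
  (δR_1)² = 12100;  (δR_2)² = 3600;  (δR_3)² = 22500
δR = √(38200) = 195 Ω
R = 4150 Ω.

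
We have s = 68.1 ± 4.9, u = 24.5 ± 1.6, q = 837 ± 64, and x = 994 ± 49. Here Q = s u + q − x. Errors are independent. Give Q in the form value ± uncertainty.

Let p = s·u = 1670. δp/p = √((1·δs/s)² + (1·δu/u)²) = √(0.00518 + 0.00426) = 0.0972, so δp = 162.
Q = p + q − x: δQ = √(δp² + δq² + δx²) = √(26300 + 4100 + 2400) = 181
Q = 1510.

1510 ± 181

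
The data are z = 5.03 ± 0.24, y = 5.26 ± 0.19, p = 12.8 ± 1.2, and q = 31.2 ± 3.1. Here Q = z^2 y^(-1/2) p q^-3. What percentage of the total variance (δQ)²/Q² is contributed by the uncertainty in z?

8.50%

(δQ/Q)² = (2·δz/z)² + (−½·δy/y)² + (1·δp/p)² + (-3·δq/q)²
  z term: (2×0.0477)² = 0.00911
  y term: (-0.5×0.0361)² = 0.000326
  p term: (1×0.0937)² = 0.00879
  q term: (-3×0.0994)² = 0.0888
Total = 0.107. Share from z = 0.00911/0.107 = 0.0850.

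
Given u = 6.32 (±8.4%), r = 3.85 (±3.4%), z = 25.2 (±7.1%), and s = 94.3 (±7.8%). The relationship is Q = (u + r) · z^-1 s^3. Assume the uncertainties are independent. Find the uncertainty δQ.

84700

Let w = u + r = 10.2. δw = √(δu² + δr²) = √(0.282 + 0.0171) = 0.547, so δw/w = 0.0538.
Q is then a monomial in w, z, s:
δQ/Q = √((δw/w)² + (-1·δz/z)² + (3·δs/s)²) = √(0.00289 + 0.00504 + 0.0548) = 0.250
Q = 3.38e+05, so δQ = 0.250 × 3.38e+05 = 84700.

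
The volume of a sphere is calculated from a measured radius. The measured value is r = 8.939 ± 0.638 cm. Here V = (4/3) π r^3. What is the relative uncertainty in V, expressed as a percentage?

21.4%

V ∝ r^3, so δV/V = |3| · δr/r = 3 × 0.0714 = 0.214.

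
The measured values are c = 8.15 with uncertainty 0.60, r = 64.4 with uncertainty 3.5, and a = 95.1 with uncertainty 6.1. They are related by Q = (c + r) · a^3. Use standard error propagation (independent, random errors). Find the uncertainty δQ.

1.24e+07

Let u = c + r = 72.6. δu = √(δc² + δr²) = √(0.360 + 12.2) = 3.55, so δu/u = 0.0489.
Q is then a monomial in u, a:
δQ/Q = √((δu/u)² + (3·δa/a)²) = √(0.00240 + 0.0370) = 0.199
Q = 6.24e+07, so δQ = 0.199 × 6.24e+07 = 1.24e+07.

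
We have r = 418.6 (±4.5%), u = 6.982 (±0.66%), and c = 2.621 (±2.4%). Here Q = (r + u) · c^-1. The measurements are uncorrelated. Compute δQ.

8.18

Let w = r + u = 425.6. δw = √(δr² + δu²) = √(355 + 0.00212) = 18.8, so δw/w = 0.0443.
Q is then a monomial in w, c:
δQ/Q = √((δw/w)² + (-1·δc/c)²) = √(0.00196 + 0.000576) = 0.0503
Q = 162.4, so δQ = 0.0503 × 162.4 = 8.18.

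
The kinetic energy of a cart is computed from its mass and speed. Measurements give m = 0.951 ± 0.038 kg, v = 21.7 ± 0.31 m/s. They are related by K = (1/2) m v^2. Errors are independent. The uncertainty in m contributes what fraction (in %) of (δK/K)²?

(δK/K)² = (1·δm/m)² + (2·δv/v)²
  m term: (1×0.0400)² = 0.00160
  v term: (2×0.0143)² = 0.000816
Total = 0.00241. Share from m = 0.00160/0.00241 = 0.662.

66.2%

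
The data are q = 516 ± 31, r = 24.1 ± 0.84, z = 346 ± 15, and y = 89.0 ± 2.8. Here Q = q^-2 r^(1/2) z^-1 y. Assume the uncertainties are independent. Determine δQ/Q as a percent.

13.3%

Relative error in a monomial: (δQ/Q)² = Σ (nᵢ · δxᵢ/xᵢ)².
  (-2·δq/q)² = (-2×0.0601)² = 0.0144;  (½·δr/r)² = (0.5×0.0349)² = 0.000304;  (-1·δz/z)² = (-1×0.0434)² = 0.00188;  (1·δy/y)² = (1×0.0315)² = 0.000990
δQ/Q = √(0.0176) = 0.133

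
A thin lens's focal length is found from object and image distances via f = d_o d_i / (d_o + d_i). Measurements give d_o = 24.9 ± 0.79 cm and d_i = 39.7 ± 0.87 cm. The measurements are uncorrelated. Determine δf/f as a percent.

∂f/∂d_o = (d_i/(d_o+d_i))² = 0.378;  ∂f/∂d_i = (d_o/(d_o+d_i))² = 0.149
δf = √((∂f/∂d_o · δd_o)² + (∂f/∂d_i · δd_i)²) = √(0.0890 + 0.0167) = 0.325 cm
f = 15.3 cm, so δf/f = 0.325/15.3 = 0.0212.

2.12%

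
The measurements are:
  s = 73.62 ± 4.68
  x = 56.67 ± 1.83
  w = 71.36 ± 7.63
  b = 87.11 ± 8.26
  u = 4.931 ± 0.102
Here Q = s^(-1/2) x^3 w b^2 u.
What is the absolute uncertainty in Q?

For a monomial Q ∝ s^(-1/2), x^3, w, b^2, u, fractional errors add in quadrature:
  (−½·δs/s)² = (-0.5×0.0636)² = 0.00101;  (3·δx/x)² = (3×0.0323)² = 0.00939;  (1·δw/w)² = (1×0.107)² = 0.0114;  (2·δb/b)² = (2×0.0948)² = 0.0360;  (1·δu/u)² = (1×0.0207)² = 0.000428
δQ/Q = √(0.0582) = 0.241
Q = 5.664e+10, so δQ = 0.241 × 5.664e+10 = 1.37e+10.

1.37e+10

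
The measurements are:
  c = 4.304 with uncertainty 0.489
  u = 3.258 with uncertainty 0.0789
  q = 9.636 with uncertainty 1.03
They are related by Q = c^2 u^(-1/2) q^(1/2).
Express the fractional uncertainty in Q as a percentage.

Each factor contributes (exponent × relative error)² to (δQ/Q)²:
  (2·δc/c)² = (2×0.114)² = 0.0516;  (−½·δu/u)² = (-0.5×0.0242)² = 0.000147;  (½·δq/q)² = (0.5×0.107)² = 0.00286
δQ/Q = √(0.0546) = 0.234

23.4%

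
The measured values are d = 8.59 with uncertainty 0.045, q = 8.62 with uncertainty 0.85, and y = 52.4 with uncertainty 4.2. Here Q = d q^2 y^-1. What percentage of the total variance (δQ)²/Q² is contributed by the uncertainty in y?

(δQ/Q)² = (1·δd/d)² + (2·δq/q)² + (-1·δy/y)²
  d term: (1×0.00524)² = 2.74e-05
  q term: (2×0.0986)² = 0.0389
  y term: (-1×0.0802)² = 0.00642
Total = 0.0453. Share from y = 0.00642/0.0453 = 0.142.

14.2%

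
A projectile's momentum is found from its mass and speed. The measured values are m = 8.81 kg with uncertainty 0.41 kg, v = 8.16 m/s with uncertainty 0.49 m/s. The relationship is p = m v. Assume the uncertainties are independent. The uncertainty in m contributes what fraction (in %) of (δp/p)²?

37.5%

(δp/p)² = (1·δm/m)² + (1·δv/v)²
  m term: (1×0.0465)² = 0.00217
  v term: (1×0.0600)² = 0.00361
Total = 0.00577. Share from m = 0.00217/0.00577 = 0.375.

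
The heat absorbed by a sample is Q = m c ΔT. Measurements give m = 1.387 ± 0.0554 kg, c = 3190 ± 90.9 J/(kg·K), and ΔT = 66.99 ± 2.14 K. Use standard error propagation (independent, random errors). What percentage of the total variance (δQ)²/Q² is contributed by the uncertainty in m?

(δQ/Q)² = (1·δm/m)² + (1·δc/c)² + (1·δΔT/ΔT)²
  m term: (1×0.0399)² = 0.00160
  c term: (1×0.0285)² = 0.000812
  ΔT term: (1×0.0319)² = 0.00102
Total = 0.00343. Share from m = 0.00160/0.00343 = 0.465.

46.5%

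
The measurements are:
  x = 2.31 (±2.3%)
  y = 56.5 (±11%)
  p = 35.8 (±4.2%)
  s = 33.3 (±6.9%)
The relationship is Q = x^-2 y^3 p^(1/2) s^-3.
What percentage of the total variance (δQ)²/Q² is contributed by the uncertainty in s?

(δQ/Q)² = (-2·δx/x)² + (3·δy/y)² + (½·δp/p)² + (-3·δs/s)²
  x term: (-2×0.0230)² = 0.00212
  y term: (3×0.110)² = 0.109
  p term: (0.5×0.0420)² = 0.000441
  s term: (-3×0.0690)² = 0.0428
Total = 0.154. Share from s = 0.0428/0.154 = 0.278.

27.8%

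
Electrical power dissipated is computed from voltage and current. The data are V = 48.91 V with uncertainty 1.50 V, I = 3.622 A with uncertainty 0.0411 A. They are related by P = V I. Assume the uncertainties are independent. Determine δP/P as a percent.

3.27%

For a monomial P ∝ V, I, fractional errors add in quadrature:
  (1·δV/V)² = (1×0.0307)² = 0.000941;  (1·δI/I)² = (1×0.0113)² = 0.000129
δP/P = √(0.00107) = 0.0327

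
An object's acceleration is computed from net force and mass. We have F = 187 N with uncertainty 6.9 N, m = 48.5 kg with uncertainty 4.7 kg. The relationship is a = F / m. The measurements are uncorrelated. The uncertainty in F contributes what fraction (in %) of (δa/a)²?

(δa/a)² = (1·δF/F)² + (-1·δm/m)²
  F term: (1×0.0369)² = 0.00136
  m term: (-1×0.0969)² = 0.00939
Total = 0.0108. Share from F = 0.00136/0.0108 = 0.127.

12.7%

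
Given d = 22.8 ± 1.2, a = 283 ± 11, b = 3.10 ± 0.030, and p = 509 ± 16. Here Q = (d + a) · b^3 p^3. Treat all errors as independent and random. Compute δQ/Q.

0.105

Let u = d + a = 306. δu = √(δd² + δa²) = √(1.44 + 121) = 11.1, so δu/u = 0.0362.
Q is then a monomial in u, b, p:
δQ/Q = √((δu/u)² + (3·δb/b)² + (3·δp/p)²) = √(0.00131 + 0.000843 + 0.00889) = 0.105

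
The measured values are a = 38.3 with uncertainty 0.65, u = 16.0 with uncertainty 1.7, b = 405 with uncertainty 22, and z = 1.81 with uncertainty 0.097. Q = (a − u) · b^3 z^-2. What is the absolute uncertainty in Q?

Let w = a − u = 22.3. δw = √(δa² + δu²) = √(0.423 + 2.89) = 1.82, so δw/w = 0.0816.
Q is then a monomial in w, b, z:
δQ/Q = √((δw/w)² + (3·δb/b)² + (-2·δz/z)²) = √(0.00666 + 0.0266 + 0.0115) = 0.211
Q = 4.52e+08, so δQ = 0.211 × 4.52e+08 = 9.56e+07.

9.56e+07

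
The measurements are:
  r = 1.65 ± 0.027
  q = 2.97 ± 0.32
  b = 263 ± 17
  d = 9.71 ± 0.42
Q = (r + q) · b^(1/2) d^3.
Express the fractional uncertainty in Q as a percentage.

15.1%

Let u = r + q = 4.62. δu = √(δr² + δq²) = √(0.000729 + 0.102) = 0.321, so δu/u = 0.0695.
Q is then a monomial in u, b, d:
δQ/Q = √((δu/u)² + (½·δb/b)² + (3·δd/d)²) = √(0.00483 + 0.00104 + 0.0168) = 0.151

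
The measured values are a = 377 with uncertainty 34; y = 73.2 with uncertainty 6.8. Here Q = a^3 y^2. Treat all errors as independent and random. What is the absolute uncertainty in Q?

9.42e+10

For a monomial Q ∝ a^3, y^2, fractional errors add in quadrature:
  (3·δa/a)² = (3×0.0902)² = 0.0732;  (2·δy/y)² = (2×0.0929)² = 0.0345
δQ/Q = √(0.108) = 0.328
Q = 2.87e+11, so δQ = 0.328 × 2.87e+11 = 9.42e+10.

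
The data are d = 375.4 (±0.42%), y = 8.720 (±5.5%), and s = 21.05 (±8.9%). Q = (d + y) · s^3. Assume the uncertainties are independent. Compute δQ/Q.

0.267

Let u = d + y = 384.1. δu = √(δd² + δy²) = √(2.49 + 0.230) = 1.65, so δu/u = 0.00429.
Q is then a monomial in u, s:
δQ/Q = √((δu/u)² + (3·δs/s)²) = √(1.84e-05 + 0.0713) = 0.267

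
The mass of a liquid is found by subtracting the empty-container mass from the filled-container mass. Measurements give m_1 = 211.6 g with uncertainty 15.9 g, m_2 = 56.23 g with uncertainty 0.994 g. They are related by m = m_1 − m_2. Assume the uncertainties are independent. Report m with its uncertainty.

Absolute uncertainties add in quadrature for a linear combination:
  (δm_1)² = 253;  (δm_2)² = 0.988
δm = √(254) = 15.9 g
m = 155.4 g.

155.4 ± 15.9 g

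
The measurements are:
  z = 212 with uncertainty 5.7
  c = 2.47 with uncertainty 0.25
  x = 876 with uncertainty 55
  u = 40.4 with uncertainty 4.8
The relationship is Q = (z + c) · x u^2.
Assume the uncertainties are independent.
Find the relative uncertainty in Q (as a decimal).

0.247

Let w = z + c = 214. δw = √(δz² + δc²) = √(32.5 + 0.0625) = 5.71, so δw/w = 0.0266.
Q is then a monomial in w, x, u:
δQ/Q = √((δw/w)² + (1·δx/x)² + (2·δu/u)²) = √(0.000708 + 0.00394 + 0.0565) = 0.247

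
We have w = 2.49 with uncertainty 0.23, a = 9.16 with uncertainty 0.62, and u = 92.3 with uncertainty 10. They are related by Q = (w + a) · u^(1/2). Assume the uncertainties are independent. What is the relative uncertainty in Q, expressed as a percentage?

Let h = w + a = 11.7. δh = √(δw² + δa²) = √(0.0529 + 0.384) = 0.661, so δh/h = 0.0568.
Q is then a monomial in h, u:
δQ/Q = √((δh/h)² + (½·δu/u)²) = √(0.00322 + 0.00293) = 0.0785

7.85%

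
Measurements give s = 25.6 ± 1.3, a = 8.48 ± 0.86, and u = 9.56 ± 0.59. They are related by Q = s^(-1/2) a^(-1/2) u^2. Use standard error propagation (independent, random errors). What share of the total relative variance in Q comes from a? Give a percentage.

(δQ/Q)² = (−½·δs/s)² + (−½·δa/a)² + (2·δu/u)²
  s term: (-0.5×0.0508)² = 0.000645
  a term: (-0.5×0.101)² = 0.00257
  u term: (2×0.0617)² = 0.0152
Total = 0.0185. Share from a = 0.00257/0.0185 = 0.139.

13.9%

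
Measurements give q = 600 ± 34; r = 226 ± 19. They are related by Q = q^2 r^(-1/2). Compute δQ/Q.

For a monomial Q ∝ q^2, r^(-1/2), fractional errors add in quadrature:
  (2·δq/q)² = (2×0.0567)² = 0.0128;  (−½·δr/r)² = (-0.5×0.0841)² = 0.00177
δQ/Q = √(0.0146) = 0.121

0.121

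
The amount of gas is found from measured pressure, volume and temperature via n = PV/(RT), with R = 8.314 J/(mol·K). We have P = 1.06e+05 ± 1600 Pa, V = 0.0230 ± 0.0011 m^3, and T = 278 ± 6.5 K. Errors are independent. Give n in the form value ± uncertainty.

Relative error in a monomial: (δn/n)² = Σ (nᵢ · δxᵢ/xᵢ)².
  (1·δP/P)² = (1×0.0151)² = 0.000228;  (1·δV/V)² = (1×0.0478)² = 0.00229;  (-1·δT/T)² = (-1×0.0234)² = 0.000547
δn/n = √(0.00306) = 0.0553
n = 1.05 mol, so δn = 0.0553 × 1.05 = 0.0584 mol.

1.05 ± 0.0584 mol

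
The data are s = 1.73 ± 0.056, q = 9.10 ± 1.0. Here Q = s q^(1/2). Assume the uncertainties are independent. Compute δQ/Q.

Q is a product of powers, so relative uncertainties combine in quadrature:
  (1·δs/s)² = (1×0.0324)² = 0.00105;  (½·δq/q)² = (0.5×0.110)² = 0.00302
δQ/Q = √(0.00407) = 0.0638

0.0638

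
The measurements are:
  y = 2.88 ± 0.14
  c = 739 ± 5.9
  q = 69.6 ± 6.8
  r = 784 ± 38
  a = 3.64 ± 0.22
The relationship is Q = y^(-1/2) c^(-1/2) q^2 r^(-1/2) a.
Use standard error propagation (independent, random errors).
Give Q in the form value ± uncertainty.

13.7 ± 2.83

For a monomial Q ∝ y^(-1/2), c^(-1/2), q^2, r^(-1/2), a, fractional errors add in quadrature:
  (−½·δy/y)² = (-0.5×0.0486)² = 0.000591;  (−½·δc/c)² = (-0.5×0.00798)² = 1.59e-05;  (2·δq/q)² = (2×0.0977)² = 0.0382;  (−½·δr/r)² = (-0.5×0.0485)² = 0.000587;  (1·δa/a)² = (1×0.0604)² = 0.00365
δQ/Q = √(0.0430) = 0.207
Q = 13.7, so δQ = 0.207 × 13.7 = 2.83.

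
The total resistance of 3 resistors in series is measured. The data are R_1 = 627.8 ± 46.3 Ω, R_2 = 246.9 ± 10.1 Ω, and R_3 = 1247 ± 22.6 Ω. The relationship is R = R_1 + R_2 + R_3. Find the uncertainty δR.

For a sum/difference, combine absolute errors in quadrature:
  (δR_1)² = 2140;  (δR_2)² = 102;  (δR_3)² = 511
δR = √(2760) = 52.5 Ω

52.5 Ω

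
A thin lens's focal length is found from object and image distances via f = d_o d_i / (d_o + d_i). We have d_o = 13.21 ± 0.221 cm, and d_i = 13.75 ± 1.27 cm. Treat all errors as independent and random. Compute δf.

∂f/∂d_o = (d_i/(d_o+d_i))² = 0.260;  ∂f/∂d_i = (d_o/(d_o+d_i))² = 0.240
δf = √((∂f/∂d_o · δd_o)² + (∂f/∂d_i · δd_i)²) = √(0.00330 + 0.0930) = 0.310 cm

0.310 cm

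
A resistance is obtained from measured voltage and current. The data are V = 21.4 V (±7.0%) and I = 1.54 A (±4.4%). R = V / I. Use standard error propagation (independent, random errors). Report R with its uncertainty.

13.9 ± 1.15 Ω

R is a product of powers, so relative uncertainties combine in quadrature:
  (1·δV/V)² = (1×0.0700)² = 0.00490;  (-1·δI/I)² = (-1×0.0440)² = 0.00194
δR/R = √(0.00684) = 0.0827
R = 13.9 Ω, so δR = 0.0827 × 13.9 = 1.15 Ω.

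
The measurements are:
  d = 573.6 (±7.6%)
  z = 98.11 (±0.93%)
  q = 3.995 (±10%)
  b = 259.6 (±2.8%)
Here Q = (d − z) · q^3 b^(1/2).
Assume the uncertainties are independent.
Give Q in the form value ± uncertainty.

(4.885 ± 1.53) × 10^5

Let u = d − z = 475.5. δu = √(δd² + δz²) = √(1900 + 0.833) = 43.6, so δu/u = 0.0917.
Q is then a monomial in u, q, b:
δQ/Q = √((δu/u)² + (3·δq/q)² + (½·δb/b)²) = √(0.00841 + 0.0900 + 0.000196) = 0.314
Q = 488500, so δQ = 0.314 × 488500 = 1.53e+05.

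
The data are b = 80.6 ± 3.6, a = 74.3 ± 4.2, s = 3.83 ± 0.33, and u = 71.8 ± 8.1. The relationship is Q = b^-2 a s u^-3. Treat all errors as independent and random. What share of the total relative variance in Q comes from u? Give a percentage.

(δQ/Q)² = (-2·δb/b)² + (1·δa/a)² + (1·δs/s)² + (-3·δu/u)²
  b term: (-2×0.0447)² = 0.00798
  a term: (1×0.0565)² = 0.00320
  s term: (1×0.0862)² = 0.00742
  u term: (-3×0.113)² = 0.115
Total = 0.133. Share from u = 0.115/0.133 = 0.860.

86.0%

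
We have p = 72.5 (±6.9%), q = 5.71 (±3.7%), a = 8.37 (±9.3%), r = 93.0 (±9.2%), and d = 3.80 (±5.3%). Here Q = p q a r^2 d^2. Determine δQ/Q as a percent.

Products/powers → add relative errors in quadrature, weighted by exponent:
  (1·δp/p)² = (1×0.0690)² = 0.00476;  (1·δq/q)² = (1×0.0370)² = 0.00137;  (1·δa/a)² = (1×0.0930)² = 0.00865;  (2·δr/r)² = (2×0.0920)² = 0.0339;  (2·δd/d)² = (2×0.0530)² = 0.0112
δQ/Q = √(0.0599) = 0.245

24.5%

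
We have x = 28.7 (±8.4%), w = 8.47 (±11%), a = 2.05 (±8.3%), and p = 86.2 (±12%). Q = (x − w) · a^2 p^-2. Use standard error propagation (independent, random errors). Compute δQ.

0.00364

Let u = x − w = 20.2. δu = √(δx² + δw²) = √(5.81 + 0.868) = 2.58, so δu/u = 0.128.
Q is then a monomial in u, a, p:
δQ/Q = √((δu/u)² + (2·δa/a)² + (-2·δp/p)²) = √(0.0163 + 0.0276 + 0.0576) = 0.319
Q = 0.0114, so δQ = 0.319 × 0.0114 = 0.00364.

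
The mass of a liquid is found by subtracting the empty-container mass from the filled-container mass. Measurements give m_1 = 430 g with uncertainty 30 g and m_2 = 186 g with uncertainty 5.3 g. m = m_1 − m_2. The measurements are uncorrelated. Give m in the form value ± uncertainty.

244 ± 30.5 g

For a sum/difference, combine absolute errors in quadrature:
  (δm_1)² = 900;  (δm_2)² = 28.1
δm = √(928) = 30.5 g
m = 244 g.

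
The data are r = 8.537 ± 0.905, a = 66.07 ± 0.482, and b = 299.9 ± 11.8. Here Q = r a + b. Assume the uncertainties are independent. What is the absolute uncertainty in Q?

Let p = r·a = 564.0. δp/p = √((1·δr/r)² + (1·δa/a)²) = √(0.0112 + 5.32e-05) = 0.106, so δp = 59.9.
Q = p + b: δQ = √(δp² + δb²) = √(3590 + 139) = 61.1

61.1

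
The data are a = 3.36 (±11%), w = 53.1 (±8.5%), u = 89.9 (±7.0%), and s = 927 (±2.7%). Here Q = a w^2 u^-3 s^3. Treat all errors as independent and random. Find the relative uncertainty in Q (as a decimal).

0.303

Q is a product of powers, so relative uncertainties combine in quadrature:
  (1·δa/a)² = (1×0.110)² = 0.0121;  (2·δw/w)² = (2×0.0850)² = 0.0289;  (-3·δu/u)² = (-3×0.0700)² = 0.0441;  (3·δs/s)² = (3×0.0270)² = 0.00656
δQ/Q = √(0.0917) = 0.303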